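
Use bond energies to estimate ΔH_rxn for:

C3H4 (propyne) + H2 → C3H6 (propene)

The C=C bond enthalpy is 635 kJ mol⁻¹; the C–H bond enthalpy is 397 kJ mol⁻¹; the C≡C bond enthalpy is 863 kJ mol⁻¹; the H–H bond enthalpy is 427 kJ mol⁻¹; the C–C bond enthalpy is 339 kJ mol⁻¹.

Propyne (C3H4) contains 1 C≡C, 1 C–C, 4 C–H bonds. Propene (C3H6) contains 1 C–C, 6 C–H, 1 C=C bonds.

ΔH ≈ −139 kJ

Bonds broken (reactants):
  C≡C: 1 × 863 = 863
  C–C: 1 × 339 = 339
  C–H: 4 × 397 = 1588
  H–H: 1 × 427 = 427
  Σ(broken) = 3217 kJ
Bonds formed (products):
  C–C: 1 × 339 = 339
  C–H: 6 × 397 = 2382
  C=C: 1 × 635 = 635
  Σ(formed) = 3356 kJ
ΔH = Σ(broken) − Σ(formed) = 3217 − 3356 = −139 kJ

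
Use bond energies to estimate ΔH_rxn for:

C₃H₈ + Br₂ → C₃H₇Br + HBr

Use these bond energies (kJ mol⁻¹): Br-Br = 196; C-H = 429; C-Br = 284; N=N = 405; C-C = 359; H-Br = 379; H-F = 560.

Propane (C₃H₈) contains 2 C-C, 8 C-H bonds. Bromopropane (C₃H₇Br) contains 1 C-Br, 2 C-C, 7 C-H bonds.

ΔH ≈ −38 kJ

Bonds broken (reactants):
  Br-Br: 1 × 196 = 196
  C-C: 2 × 359 = 718
  C-H: 8 × 429 = 3432
  Σ(broken) = 4346 kJ
Bonds formed (products):
  C-Br: 1 × 284 = 284
  C-C: 2 × 359 = 718
  C-H: 7 × 429 = 3003
  H-Br: 1 × 379 = 379
  Σ(formed) = 4384 kJ
ΔH = Σ(broken) − Σ(formed) = 4346 − 4384 = −38 kJ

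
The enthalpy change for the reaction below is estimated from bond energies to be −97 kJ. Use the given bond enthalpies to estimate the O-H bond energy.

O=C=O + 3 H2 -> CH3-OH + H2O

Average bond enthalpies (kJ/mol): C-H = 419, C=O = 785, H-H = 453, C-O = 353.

Let D be the O-H bond energy.
Σ(broken) = 2×785 + 3×453 = 2929
Σ(formed) = 3×419 + 1×353 + 3×D = 1610 + 3D
ΔH = Σ(broken) − Σ(formed) = (2929) − (1610 + 3D) = +1319 − 3D
Setting this equal to −97 kJ gives 3D = 1416, so D = 472 kJ/mol.

D(O-H) ≈ 472 kJ/mol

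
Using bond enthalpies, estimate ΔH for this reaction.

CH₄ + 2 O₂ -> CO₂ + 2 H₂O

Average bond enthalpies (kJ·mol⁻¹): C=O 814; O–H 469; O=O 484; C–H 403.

Bonds broken (reactants):
  C–H: 4 × 403 = 1612
  O=O: 2 × 484 = 968
  Σ(broken) = 2580 kJ
Bonds formed (products):
  C=O: 2 × 814 = 1628
  O–H: 4 × 469 = 1876
  Σ(formed) = 3504 kJ
ΔH = Σ(broken) − Σ(formed) = 2580 − 3504 = −924 kJ

ΔH ≈ −924 kJ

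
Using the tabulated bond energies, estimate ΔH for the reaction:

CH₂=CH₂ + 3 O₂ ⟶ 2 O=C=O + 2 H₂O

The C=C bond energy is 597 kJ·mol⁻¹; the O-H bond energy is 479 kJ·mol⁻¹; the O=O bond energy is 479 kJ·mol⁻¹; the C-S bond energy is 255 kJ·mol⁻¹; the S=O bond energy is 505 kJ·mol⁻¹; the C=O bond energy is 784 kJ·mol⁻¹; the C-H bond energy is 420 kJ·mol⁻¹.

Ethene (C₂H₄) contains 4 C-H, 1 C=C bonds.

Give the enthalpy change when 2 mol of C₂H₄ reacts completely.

ΔH = −2676 kJ

Bonds broken (reactants):
  C-H: 4 × 420 = 1680
  C=C: 1 × 597 = 597
  O=O: 3 × 479 = 1437
  Σ(broken) = 3714 kJ
Bonds formed (products):
  C=O: 4 × 784 = 3136
  O-H: 4 × 479 = 1916
  Σ(formed) = 5052 kJ
ΔH = Σ(broken) − Σ(formed) = 3714 − 5052 = −1338 kJ
For 2× the reaction as written: 2 × (−1338) = −2676 kJ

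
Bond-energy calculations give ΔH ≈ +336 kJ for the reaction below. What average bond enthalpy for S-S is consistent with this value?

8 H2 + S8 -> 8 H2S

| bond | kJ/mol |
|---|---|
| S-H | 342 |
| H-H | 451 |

Let D be the S-S bond energy.
Σ(broken) = 8×451 + 8×D = 3608 + 8D
Σ(formed) = 16×342 = 5472
ΔH = Σ(broken) − Σ(formed) = (3608 + 8D) − (5472) = −1864 + 8D
Setting this equal to +336 kJ gives 8D = 2200, so D = 275 kJ/mol.

D(S-S) ≈ 275 kJ/mol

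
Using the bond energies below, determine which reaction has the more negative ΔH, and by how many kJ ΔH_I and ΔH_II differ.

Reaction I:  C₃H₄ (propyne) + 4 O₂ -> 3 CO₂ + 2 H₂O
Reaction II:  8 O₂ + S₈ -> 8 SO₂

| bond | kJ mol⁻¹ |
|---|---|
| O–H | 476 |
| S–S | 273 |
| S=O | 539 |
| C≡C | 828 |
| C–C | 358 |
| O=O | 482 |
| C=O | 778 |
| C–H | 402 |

Reaction I:
  Bonds broken (reactants):
    C≡C: 1 × 828 = 828
    C–C: 1 × 358 = 358
    C–H: 4 × 402 = 1608
    O=O: 4 × 482 = 1928
    Σ(broken) = 4722 kJ
  Bonds formed (products):
    C=O: 6 × 778 = 4668
    O–H: 4 × 476 = 1904
    Σ(formed) = 6572 kJ
  ΔH_I = 4722 − 6572 = −1850 kJ
Reaction II:
  Bonds broken (reactants):
    O=O: 8 × 482 = 3856
    S–S: 8 × 273 = 2184
    Σ(broken) = 6040 kJ
  Bonds formed (products):
    S=O: 16 × 539 = 8624
    Σ(formed) = 8624 kJ
  ΔH_II = 6040 − 8624 = −2584 kJ
ΔH_I − ΔH_II = +734 kJ, so reaction II has the more negative ΔH; |ΔH_I − ΔH_II| = 734 kJ.

Reaction II, by 734 kJ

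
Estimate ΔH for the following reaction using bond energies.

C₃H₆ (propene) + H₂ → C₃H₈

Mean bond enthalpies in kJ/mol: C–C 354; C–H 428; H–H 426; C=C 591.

ΔH ≈ −193 kJ

Bonds broken (reactants):
  C–C: 1 × 354 = 354
  C–H: 6 × 428 = 2568
  C=C: 1 × 591 = 591
  H–H: 1 × 426 = 426
  Σ(broken) = 3939 kJ
Bonds formed (products):
  C–C: 2 × 354 = 708
  C–H: 8 × 428 = 3424
  Σ(formed) = 4132 kJ
ΔH = Σ(broken) − Σ(formed) = 3939 − 4132 = −193 kJ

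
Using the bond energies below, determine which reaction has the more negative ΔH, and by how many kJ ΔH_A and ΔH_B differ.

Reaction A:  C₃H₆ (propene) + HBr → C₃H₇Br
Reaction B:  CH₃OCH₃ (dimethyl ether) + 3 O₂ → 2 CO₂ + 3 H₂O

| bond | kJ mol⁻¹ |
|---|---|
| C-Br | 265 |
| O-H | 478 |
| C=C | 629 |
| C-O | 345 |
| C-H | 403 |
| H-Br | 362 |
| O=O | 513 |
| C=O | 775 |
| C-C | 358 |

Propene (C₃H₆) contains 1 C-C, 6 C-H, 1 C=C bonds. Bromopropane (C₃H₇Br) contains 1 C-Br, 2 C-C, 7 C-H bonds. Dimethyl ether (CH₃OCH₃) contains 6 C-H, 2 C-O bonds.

Reaction B, by 1286 kJ

Reaction A:
  Bonds broken (reactants):
    C-C: 1 × 358 = 358
    C-H: 6 × 403 = 2418
    C=C: 1 × 629 = 629
    H-Br: 1 × 362 = 362
    Σ(broken) = 3767 kJ
  Bonds formed (products):
    C-Br: 1 × 265 = 265
    C-C: 2 × 358 = 716
    C-H: 7 × 403 = 2821
    Σ(formed) = 3802 kJ
  ΔH_A = 3767 − 3802 = −35 kJ
Reaction B:
  Bonds broken (reactants):
    C-H: 6 × 403 = 2418
    C-O: 2 × 345 = 690
    O=O: 3 × 513 = 1539
    Σ(broken) = 4647 kJ
  Bonds formed (products):
    C=O: 4 × 775 = 3100
    O-H: 6 × 478 = 2868
    Σ(formed) = 5968 kJ
  ΔH_B = 4647 − 5968 = −1321 kJ
ΔH_A − ΔH_B = +1286 kJ, so reaction B has the more negative ΔH; |ΔH_A − ΔH_B| = 1286 kJ.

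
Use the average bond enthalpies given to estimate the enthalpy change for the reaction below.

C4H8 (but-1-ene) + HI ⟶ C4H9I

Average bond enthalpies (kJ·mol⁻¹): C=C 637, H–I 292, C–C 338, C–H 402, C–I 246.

Bonds broken (reactants):
  C–C: 2 × 338 = 676
  C–H: 8 × 402 = 3216
  C=C: 1 × 637 = 637
  H–I: 1 × 292 = 292
  Σ(broken) = 4821 kJ
Bonds formed (products):
  C–C: 3 × 338 = 1014
  C–H: 9 × 402 = 3618
  C–I: 1 × 246 = 246
  Σ(formed) = 4878 kJ
ΔH = Σ(broken) − Σ(formed) = 4821 − 4878 = −57 kJ

ΔH ≈ −57 kJ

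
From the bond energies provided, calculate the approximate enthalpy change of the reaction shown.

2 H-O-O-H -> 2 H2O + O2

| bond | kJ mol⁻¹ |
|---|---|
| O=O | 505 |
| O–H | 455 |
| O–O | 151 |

ΔH ≈ −203 kJ

Bonds broken (reactants):
  O–H: 4 × 455 = 1820
  O–O: 2 × 151 = 302
  Σ(broken) = 2122 kJ
Bonds formed (products):
  O–H: 4 × 455 = 1820
  O=O: 1 × 505 = 505
  Σ(formed) = 2325 kJ
ΔH = Σ(broken) − Σ(formed) = 2122 − 2325 = −203 kJ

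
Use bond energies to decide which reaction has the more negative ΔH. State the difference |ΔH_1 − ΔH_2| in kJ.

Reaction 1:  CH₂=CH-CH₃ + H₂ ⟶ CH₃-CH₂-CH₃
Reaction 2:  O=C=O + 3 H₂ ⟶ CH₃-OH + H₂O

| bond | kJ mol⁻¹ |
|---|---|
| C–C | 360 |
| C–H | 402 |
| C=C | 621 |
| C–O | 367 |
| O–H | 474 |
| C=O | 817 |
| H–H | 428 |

Reaction 1:
  Bonds broken (reactants):
    C–C: 1 × 360 = 360
    C–H: 6 × 402 = 2412
    C=C: 1 × 621 = 621
    H–H: 1 × 428 = 428
    Σ(broken) = 3821 kJ
  Bonds formed (products):
    C–C: 2 × 360 = 720
    C–H: 8 × 402 = 3216
    Σ(formed) = 3936 kJ
  ΔH_1 = 3821 − 3936 = −115 kJ
Reaction 2:
  Bonds broken (reactants):
    C=O: 2 × 817 = 1634
    H–H: 3 × 428 = 1284
    Σ(broken) = 2918 kJ
  Bonds formed (products):
    C–H: 3 × 402 = 1206
    C–O: 1 × 367 = 367
    O–H: 3 × 474 = 1422
    Σ(formed) = 2995 kJ
  ΔH_2 = 2918 − 2995 = −77 kJ
ΔH_1 − ΔH_2 = −38 kJ, so reaction 1 has the more negative ΔH; |ΔH_1 − ΔH_2| = 38 kJ.

Reaction 1, by 38 kJ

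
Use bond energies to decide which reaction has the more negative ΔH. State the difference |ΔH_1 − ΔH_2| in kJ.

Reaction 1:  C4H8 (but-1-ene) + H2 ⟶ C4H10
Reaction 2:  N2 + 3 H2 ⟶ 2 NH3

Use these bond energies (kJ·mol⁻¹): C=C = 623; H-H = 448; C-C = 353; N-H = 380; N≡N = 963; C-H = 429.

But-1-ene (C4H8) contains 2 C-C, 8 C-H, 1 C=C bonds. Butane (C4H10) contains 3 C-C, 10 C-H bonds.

Reaction 1, by 167 kJ

Reaction 1:
  Bonds broken (reactants):
    C-C: 2 × 353 = 706
    C-H: 8 × 429 = 3432
    C=C: 1 × 623 = 623
    H-H: 1 × 448 = 448
    Σ(broken) = 5209 kJ
  Bonds formed (products):
    C-C: 3 × 353 = 1059
    C-H: 10 × 429 = 4290
    Σ(formed) = 5349 kJ
  ΔH_1 = 5209 − 5349 = −140 kJ
Reaction 2:
  Bonds broken (reactants):
    H-H: 3 × 448 = 1344
    N≡N: 1 × 963 = 963
    Σ(broken) = 2307 kJ
  Bonds formed (products):
    N-H: 6 × 380 = 2280
    Σ(formed) = 2280 kJ
  ΔH_2 = 2307 − 2280 = +27 kJ
ΔH_1 − ΔH_2 = −167 kJ, so reaction 1 has the more negative ΔH; |ΔH_1 − ΔH_2| = 167 kJ.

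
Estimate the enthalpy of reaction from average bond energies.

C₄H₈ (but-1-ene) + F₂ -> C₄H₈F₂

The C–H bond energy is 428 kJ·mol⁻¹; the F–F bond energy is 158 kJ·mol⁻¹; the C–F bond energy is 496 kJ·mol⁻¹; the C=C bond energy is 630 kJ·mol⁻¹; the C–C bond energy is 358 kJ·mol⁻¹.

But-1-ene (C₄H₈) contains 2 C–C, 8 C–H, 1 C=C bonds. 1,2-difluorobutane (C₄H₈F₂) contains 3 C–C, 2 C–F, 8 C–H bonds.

ΔH ≈ −562 kJ

Bonds broken (reactants):
  C–C: 2 × 358 = 716
  C–H: 8 × 428 = 3424
  C=C: 1 × 630 = 630
  F–F: 1 × 158 = 158
  Σ(broken) = 4928 kJ
Bonds formed (products):
  C–C: 3 × 358 = 1074
  C–F: 2 × 496 = 992
  C–H: 8 × 428 = 3424
  Σ(formed) = 5490 kJ
ΔH = Σ(broken) − Σ(formed) = 4928 − 5490 = −562 kJ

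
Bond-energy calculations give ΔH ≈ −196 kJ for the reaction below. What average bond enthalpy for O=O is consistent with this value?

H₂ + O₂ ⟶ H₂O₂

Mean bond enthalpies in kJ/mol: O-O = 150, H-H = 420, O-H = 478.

Let D be the O=O bond energy.
Σ(broken) = 1×420 + 1×D = 420 + D
Σ(formed) = 2×478 + 1×150 = 1106
ΔH = Σ(broken) − Σ(formed) = (420 + D) − (1106) = −686 + D
Setting this equal to −196 kJ gives D = 490 kJ/mol.

D(O=O) ≈ 490 kJ/mol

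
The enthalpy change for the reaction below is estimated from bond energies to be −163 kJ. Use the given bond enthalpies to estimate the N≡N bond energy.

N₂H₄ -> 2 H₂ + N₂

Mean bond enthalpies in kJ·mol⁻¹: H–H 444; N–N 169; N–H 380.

Let D be the N≡N bond energy.
Σ(broken) = 4×380 + 1×169 = 1689
Σ(formed) = 2×444 + 1×D = 888 + D
ΔH = Σ(broken) − Σ(formed) = (1689) − (888 + D) = +801 − D
Setting this equal to −163 kJ gives D = 964 kJ/mol.

D(N≡N) ≈ 964 kJ/mol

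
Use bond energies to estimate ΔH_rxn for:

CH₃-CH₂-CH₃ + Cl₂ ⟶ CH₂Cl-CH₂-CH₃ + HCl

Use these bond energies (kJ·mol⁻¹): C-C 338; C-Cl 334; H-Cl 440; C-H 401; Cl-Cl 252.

ΔH ≈ −121 kJ

Bonds broken (reactants):
  C-C: 2 × 338 = 676
  C-H: 8 × 401 = 3208
  Cl-Cl: 1 × 252 = 252
  Σ(broken) = 4136 kJ
Bonds formed (products):
  C-C: 2 × 338 = 676
  C-Cl: 1 × 334 = 334
  C-H: 7 × 401 = 2807
  H-Cl: 1 × 440 = 440
  Σ(formed) = 4257 kJ
ΔH = Σ(broken) − Σ(formed) = 4136 − 4257 = −121 kJ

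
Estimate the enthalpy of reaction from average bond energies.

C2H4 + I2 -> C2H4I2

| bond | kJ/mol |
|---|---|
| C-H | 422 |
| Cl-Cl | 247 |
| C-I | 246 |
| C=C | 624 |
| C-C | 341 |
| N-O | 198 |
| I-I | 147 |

Bonds broken (reactants):
  C-H: 4 × 422 = 1688
  C=C: 1 × 624 = 624
  I-I: 1 × 147 = 147
  Σ(broken) = 2459 kJ
Bonds formed (products):
  C-C: 1 × 341 = 341
  C-H: 4 × 422 = 1688
  C-I: 2 × 246 = 492
  Σ(formed) = 2521 kJ
ΔH = Σ(broken) − Σ(formed) = 2459 − 2521 = −62 kJ

ΔH ≈ −62 kJ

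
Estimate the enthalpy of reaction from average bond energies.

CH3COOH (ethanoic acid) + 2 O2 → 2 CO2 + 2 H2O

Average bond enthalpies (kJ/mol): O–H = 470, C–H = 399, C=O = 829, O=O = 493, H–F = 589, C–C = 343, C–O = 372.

ΔH ≈ −999 kJ

Bonds broken (reactants):
  C–C: 1 × 343 = 343
  C–H: 3 × 399 = 1197
  C–O: 1 × 372 = 372
  C=O: 1 × 829 = 829
  O–H: 1 × 470 = 470
  O=O: 2 × 493 = 986
  Σ(broken) = 4197 kJ
Bonds formed (products):
  C=O: 4 × 829 = 3316
  O–H: 4 × 470 = 1880
  Σ(formed) = 5196 kJ
ΔH = Σ(broken) − Σ(formed) = 4197 − 5196 = −999 kJ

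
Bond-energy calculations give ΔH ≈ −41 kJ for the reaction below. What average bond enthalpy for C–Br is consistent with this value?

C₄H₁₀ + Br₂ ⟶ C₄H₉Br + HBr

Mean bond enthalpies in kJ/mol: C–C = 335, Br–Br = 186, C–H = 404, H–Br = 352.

Let D be the C–Br bond energy.
Σ(broken) = 1×186 + 3×335 + 10×404 = 5231
Σ(formed) = 1×D + 3×335 + 9×404 + 1×352 = 4993 + D
ΔH = Σ(broken) − Σ(formed) = (5231) − (4993 + D) = +238 − D
Setting this equal to −41 kJ gives D = 279 kJ/mol.

D(C–Br) ≈ 279 kJ/mol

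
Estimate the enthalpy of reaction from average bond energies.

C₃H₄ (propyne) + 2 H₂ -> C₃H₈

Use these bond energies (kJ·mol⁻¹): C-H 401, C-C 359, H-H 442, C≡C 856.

ΔH ≈ −223 kJ

Bonds broken (reactants):
  C≡C: 1 × 856 = 856
  C-C: 1 × 359 = 359
  C-H: 4 × 401 = 1604
  H-H: 2 × 442 = 884
  Σ(broken) = 3703 kJ
Bonds formed (products):
  C-C: 2 × 359 = 718
  C-H: 8 × 401 = 3208
  Σ(formed) = 3926 kJ
ΔH = Σ(broken) − Σ(formed) = 3703 − 3926 = −223 kJ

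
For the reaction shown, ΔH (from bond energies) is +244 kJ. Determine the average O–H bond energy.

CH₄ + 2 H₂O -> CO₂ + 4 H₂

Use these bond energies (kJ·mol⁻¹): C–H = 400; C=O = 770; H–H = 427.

Let D be the O–H bond energy.
Σ(broken) = 4×400 + 4×D = 1600 + 4D
Σ(formed) = 2×770 + 4×427 = 3248
ΔH = Σ(broken) − Σ(formed) = (1600 + 4D) − (3248) = −1648 + 4D
Setting this equal to +244 kJ gives 4D = 1892, so D = 473 kJ/mol.

D(O–H) ≈ 473 kJ/mol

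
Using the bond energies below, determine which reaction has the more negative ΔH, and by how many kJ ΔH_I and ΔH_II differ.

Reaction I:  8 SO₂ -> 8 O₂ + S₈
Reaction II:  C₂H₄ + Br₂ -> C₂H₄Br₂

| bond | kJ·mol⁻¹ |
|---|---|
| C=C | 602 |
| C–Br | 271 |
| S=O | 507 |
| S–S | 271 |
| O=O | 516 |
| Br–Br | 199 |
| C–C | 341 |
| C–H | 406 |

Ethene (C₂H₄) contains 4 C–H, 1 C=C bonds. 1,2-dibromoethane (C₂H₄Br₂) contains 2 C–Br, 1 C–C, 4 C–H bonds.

Reaction I:
  Bonds broken (reactants):
    S=O: 16 × 507 = 8112
    Σ(broken) = 8112 kJ
  Bonds formed (products):
    O=O: 8 × 516 = 4128
    S–S: 8 × 271 = 2168
    Σ(formed) = 6296 kJ
  ΔH_I = 8112 − 6296 = +1816 kJ
Reaction II:
  Bonds broken (reactants):
    Br–Br: 1 × 199 = 199
    C–H: 4 × 406 = 1624
    C=C: 1 × 602 = 602
    Σ(broken) = 2425 kJ
  Bonds formed (products):
    C–Br: 2 × 271 = 542
    C–C: 1 × 341 = 341
    C–H: 4 × 406 = 1624
    Σ(formed) = 2507 kJ
  ΔH_II = 2425 − 2507 = −82 kJ
ΔH_I − ΔH_II = +1898 kJ, so reaction II has the more negative ΔH; |ΔH_I − ΔH_II| = 1898 kJ.

Reaction II, by 1898 kJ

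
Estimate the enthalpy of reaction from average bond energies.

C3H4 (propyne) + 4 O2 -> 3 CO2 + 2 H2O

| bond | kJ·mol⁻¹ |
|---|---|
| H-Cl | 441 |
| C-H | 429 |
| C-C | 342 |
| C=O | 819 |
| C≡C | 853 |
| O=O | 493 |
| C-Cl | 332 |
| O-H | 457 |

Bonds broken (reactants):
  C≡C: 1 × 853 = 853
  C-C: 1 × 342 = 342
  C-H: 4 × 429 = 1716
  O=O: 4 × 493 = 1972
  Σ(broken) = 4883 kJ
Bonds formed (products):
  C=O: 6 × 819 = 4914
  O-H: 4 × 457 = 1828
  Σ(formed) = 6742 kJ
ΔH = Σ(broken) − Σ(formed) = 4883 − 6742 = −1859 kJ

ΔH ≈ −1859 kJ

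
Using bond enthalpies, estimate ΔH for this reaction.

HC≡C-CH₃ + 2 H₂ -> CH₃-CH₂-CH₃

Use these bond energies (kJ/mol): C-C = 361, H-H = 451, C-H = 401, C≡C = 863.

Bonds broken (reactants):
  C≡C: 1 × 863 = 863
  C-C: 1 × 361 = 361
  C-H: 4 × 401 = 1604
  H-H: 2 × 451 = 902
  Σ(broken) = 3730 kJ
Bonds formed (products):
  C-C: 2 × 361 = 722
  C-H: 8 × 401 = 3208
  Σ(formed) = 3930 kJ
ΔH = Σ(broken) − Σ(formed) = 3730 − 3930 = −200 kJ

ΔH ≈ −200 kJ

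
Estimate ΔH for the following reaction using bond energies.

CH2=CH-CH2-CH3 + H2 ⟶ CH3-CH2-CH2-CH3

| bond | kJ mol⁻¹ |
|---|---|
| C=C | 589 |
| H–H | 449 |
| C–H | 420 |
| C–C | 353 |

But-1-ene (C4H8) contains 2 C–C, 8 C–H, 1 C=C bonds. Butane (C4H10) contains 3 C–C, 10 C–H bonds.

ΔH ≈ −155 kJ

Bonds broken (reactants):
  C–C: 2 × 353 = 706
  C–H: 8 × 420 = 3360
  C=C: 1 × 589 = 589
  H–H: 1 × 449 = 449
  Σ(broken) = 5104 kJ
Bonds formed (products):
  C–C: 3 × 353 = 1059
  C–H: 10 × 420 = 4200
  Σ(formed) = 5259 kJ
ΔH = Σ(broken) − Σ(formed) = 5104 − 5259 = −155 kJ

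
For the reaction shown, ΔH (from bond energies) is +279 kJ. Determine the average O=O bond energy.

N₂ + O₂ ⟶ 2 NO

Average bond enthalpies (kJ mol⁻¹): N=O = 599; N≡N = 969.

Let D be the O=O bond energy.
Σ(broken) = 1×969 + 1×D = 969 + D
Σ(formed) = 2×599 = 1198
ΔH = Σ(broken) − Σ(formed) = (969 + D) − (1198) = −229 + D
Setting this equal to +279 kJ gives D = 508 kJ/mol.

D(O=O) ≈ 508 kJ/mol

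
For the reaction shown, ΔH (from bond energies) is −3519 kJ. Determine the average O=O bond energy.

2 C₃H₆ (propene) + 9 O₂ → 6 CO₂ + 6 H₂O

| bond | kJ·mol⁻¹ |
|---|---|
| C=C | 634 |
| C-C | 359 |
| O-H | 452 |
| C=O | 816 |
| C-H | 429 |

Let D be the O=O bond energy.
Σ(broken) = 2×359 + 12×429 + 2×634 + 9×D = 7134 + 9D
Σ(formed) = 12×816 + 12×452 = 15216
ΔH = Σ(broken) − Σ(formed) = (7134 + 9D) − (15216) = −8082 + 9D
Setting this equal to −3519 kJ gives 9D = 4563, so D = 507 kJ/mol.

D(O=O) ≈ 507 kJ/mol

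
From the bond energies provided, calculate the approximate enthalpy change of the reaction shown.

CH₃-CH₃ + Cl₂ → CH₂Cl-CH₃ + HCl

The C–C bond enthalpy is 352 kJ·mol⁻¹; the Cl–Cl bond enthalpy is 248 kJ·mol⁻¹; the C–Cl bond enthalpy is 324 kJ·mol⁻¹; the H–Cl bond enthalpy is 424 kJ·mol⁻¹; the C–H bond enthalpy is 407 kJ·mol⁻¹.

ΔH ≈ −93 kJ

Bonds broken (reactants):
  C–C: 1 × 352 = 352
  C–H: 6 × 407 = 2442
  Cl–Cl: 1 × 248 = 248
  Σ(broken) = 3042 kJ
Bonds formed (products):
  C–C: 1 × 352 = 352
  C–Cl: 1 × 324 = 324
  C–H: 5 × 407 = 2035
  H–Cl: 1 × 424 = 424
  Σ(formed) = 3135 kJ
ΔH = Σ(broken) − Σ(formed) = 3042 − 3135 = −93 kJ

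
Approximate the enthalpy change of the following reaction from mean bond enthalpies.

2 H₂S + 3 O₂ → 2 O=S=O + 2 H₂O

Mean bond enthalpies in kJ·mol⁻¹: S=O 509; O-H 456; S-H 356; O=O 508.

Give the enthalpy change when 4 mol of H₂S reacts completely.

Bonds broken (reactants):
  O=O: 3 × 508 = 1524
  S-H: 4 × 356 = 1424
  Σ(broken) = 2948 kJ
Bonds formed (products):
  O-H: 4 × 456 = 1824
  S=O: 4 × 509 = 2036
  Σ(formed) = 3860 kJ
ΔH = Σ(broken) − Σ(formed) = 2948 − 3860 = −912 kJ
For 2× the reaction as written: 2 × (−912) = −1824 kJ

ΔH = −1824 kJ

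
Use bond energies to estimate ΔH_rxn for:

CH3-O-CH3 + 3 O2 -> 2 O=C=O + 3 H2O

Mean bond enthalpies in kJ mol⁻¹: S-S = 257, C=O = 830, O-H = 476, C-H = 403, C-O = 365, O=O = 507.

Bonds broken (reactants):
  C-H: 6 × 403 = 2418
  C-O: 2 × 365 = 730
  O=O: 3 × 507 = 1521
  Σ(broken) = 4669 kJ
Bonds formed (products):
  C=O: 4 × 830 = 3320
  O-H: 6 × 476 = 2856
  Σ(formed) = 6176 kJ
ΔH = Σ(broken) − Σ(formed) = 4669 − 6176 = −1507 kJ

ΔH ≈ −1507 kJ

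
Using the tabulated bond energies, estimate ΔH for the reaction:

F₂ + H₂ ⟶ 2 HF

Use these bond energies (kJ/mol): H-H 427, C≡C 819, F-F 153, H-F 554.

ΔH ≈ −528 kJ

Bonds broken (reactants):
  F-F: 1 × 153 = 153
  H-H: 1 × 427 = 427
  Σ(broken) = 580 kJ
Bonds formed (products):
  H-F: 2 × 554 = 1108
  Σ(formed) = 1108 kJ
ΔH = Σ(broken) − Σ(formed) = 580 − 1108 = −528 kJ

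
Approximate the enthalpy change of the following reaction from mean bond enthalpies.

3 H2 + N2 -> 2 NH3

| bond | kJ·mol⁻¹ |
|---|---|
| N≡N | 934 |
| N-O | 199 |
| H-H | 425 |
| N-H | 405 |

ΔH ≈ −221 kJ

Bonds broken (reactants):
  H-H: 3 × 425 = 1275
  N≡N: 1 × 934 = 934
  Σ(broken) = 2209 kJ
Bonds formed (products):
  N-H: 6 × 405 = 2430
  Σ(formed) = 2430 kJ
ΔH = Σ(broken) − Σ(formed) = 2209 − 2430 = −221 kJ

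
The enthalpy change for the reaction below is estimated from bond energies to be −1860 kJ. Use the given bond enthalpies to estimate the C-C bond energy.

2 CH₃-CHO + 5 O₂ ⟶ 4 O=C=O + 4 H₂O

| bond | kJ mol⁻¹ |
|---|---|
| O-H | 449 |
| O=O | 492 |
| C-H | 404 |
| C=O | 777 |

Let D be the C-C bond energy.
Σ(broken) = 2×D + 8×404 + 2×777 + 5×492 = 7246 + 2D
Σ(formed) = 8×777 + 8×449 = 9808
ΔH = Σ(broken) − Σ(formed) = (7246 + 2D) − (9808) = −2562 + 2D
Setting this equal to −1860 kJ gives 2D = 702, so D = 351 kJ/mol.

D(C-C) ≈ 351 kJ/mol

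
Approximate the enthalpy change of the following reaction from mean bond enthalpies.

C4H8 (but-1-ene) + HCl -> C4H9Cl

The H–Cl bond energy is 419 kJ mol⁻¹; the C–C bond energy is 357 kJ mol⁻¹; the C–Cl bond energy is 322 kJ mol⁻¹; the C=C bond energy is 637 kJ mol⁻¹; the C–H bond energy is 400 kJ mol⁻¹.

Bonds broken (reactants):
  C–C: 2 × 357 = 714
  C–H: 8 × 400 = 3200
  C=C: 1 × 637 = 637
  H–Cl: 1 × 419 = 419
  Σ(broken) = 4970 kJ
Bonds formed (products):
  C–C: 3 × 357 = 1071
  C–Cl: 1 × 322 = 322
  C–H: 9 × 400 = 3600
  Σ(formed) = 4993 kJ
ΔH = Σ(broken) − Σ(formed) = 4970 − 4993 = −23 kJ

ΔH ≈ −23 kJ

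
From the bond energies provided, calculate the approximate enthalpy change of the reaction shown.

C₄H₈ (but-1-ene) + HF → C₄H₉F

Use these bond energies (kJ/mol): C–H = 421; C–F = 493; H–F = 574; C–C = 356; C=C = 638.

ΔH ≈ −58 kJ

Bonds broken (reactants):
  C–C: 2 × 356 = 712
  C–H: 8 × 421 = 3368
  C=C: 1 × 638 = 638
  H–F: 1 × 574 = 574
  Σ(broken) = 5292 kJ
Bonds formed (products):
  C–C: 3 × 356 = 1068
  C–F: 1 × 493 = 493
  C–H: 9 × 421 = 3789
  Σ(formed) = 5350 kJ
ΔH = Σ(broken) − Σ(formed) = 5292 − 5350 = −58 kJ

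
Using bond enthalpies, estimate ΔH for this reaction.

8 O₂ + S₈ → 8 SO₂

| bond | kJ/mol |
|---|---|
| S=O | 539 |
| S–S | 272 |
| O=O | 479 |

ΔH ≈ −2616 kJ

Bonds broken (reactants):
  O=O: 8 × 479 = 3832
  S–S: 8 × 272 = 2176
  Σ(broken) = 6008 kJ
Bonds formed (products):
  S=O: 16 × 539 = 8624
  Σ(formed) = 8624 kJ
ΔH = Σ(broken) − Σ(formed) = 6008 − 8624 = −2616 kJ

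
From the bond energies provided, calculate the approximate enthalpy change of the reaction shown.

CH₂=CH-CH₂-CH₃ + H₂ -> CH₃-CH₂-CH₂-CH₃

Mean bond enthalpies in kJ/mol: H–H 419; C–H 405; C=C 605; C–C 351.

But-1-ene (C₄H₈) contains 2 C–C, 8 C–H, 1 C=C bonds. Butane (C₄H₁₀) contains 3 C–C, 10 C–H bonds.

ΔH ≈ −137 kJ

Bonds broken (reactants):
  C–C: 2 × 351 = 702
  C–H: 8 × 405 = 3240
  C=C: 1 × 605 = 605
  H–H: 1 × 419 = 419
  Σ(broken) = 4966 kJ
Bonds formed (products):
  C–C: 3 × 351 = 1053
  C–H: 10 × 405 = 4050
  Σ(formed) = 5103 kJ
ΔH = Σ(broken) − Σ(formed) = 4966 − 5103 = −137 kJ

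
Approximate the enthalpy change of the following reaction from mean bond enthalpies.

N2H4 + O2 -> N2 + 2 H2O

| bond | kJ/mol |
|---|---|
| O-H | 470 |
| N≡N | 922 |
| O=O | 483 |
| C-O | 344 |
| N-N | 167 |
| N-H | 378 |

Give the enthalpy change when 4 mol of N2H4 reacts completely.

ΔH = −2560 kJ

Bonds broken (reactants):
  N-H: 4 × 378 = 1512
  N-N: 1 × 167 = 167
  O=O: 1 × 483 = 483
  Σ(broken) = 2162 kJ
Bonds formed (products):
  N≡N: 1 × 922 = 922
  O-H: 4 × 470 = 1880
  Σ(formed) = 2802 kJ
ΔH = Σ(broken) − Σ(formed) = 2162 − 2802 = −640 kJ
For 4× the reaction as written: 4 × (−640) = −2560 kJ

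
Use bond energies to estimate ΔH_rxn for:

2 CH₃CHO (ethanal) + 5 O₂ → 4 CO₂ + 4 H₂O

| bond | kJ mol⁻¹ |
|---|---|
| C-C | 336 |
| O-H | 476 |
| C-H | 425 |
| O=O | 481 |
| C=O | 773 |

Bonds broken (reactants):
  C-C: 2 × 336 = 672
  C-H: 8 × 425 = 3400
  C=O: 2 × 773 = 1546
  O=O: 5 × 481 = 2405
  Σ(broken) = 8023 kJ
Bonds formed (products):
  C=O: 8 × 773 = 6184
  O-H: 8 × 476 = 3808
  Σ(formed) = 9992 kJ
ΔH = Σ(broken) − Σ(formed) = 8023 − 9992 = −1969 kJ

ΔH ≈ −1969 kJ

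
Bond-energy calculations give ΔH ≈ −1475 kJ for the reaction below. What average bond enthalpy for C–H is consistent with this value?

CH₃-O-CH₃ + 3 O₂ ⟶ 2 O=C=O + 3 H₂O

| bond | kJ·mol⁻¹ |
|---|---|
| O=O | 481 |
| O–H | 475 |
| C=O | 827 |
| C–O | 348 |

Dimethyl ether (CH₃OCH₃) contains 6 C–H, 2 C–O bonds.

Let D be the C–H bond energy.
Σ(broken) = 6×D + 2×348 + 3×481 = 2139 + 6D
Σ(formed) = 4×827 + 6×475 = 6158
ΔH = Σ(broken) − Σ(formed) = (2139 + 6D) − (6158) = −4019 + 6D
Setting this equal to −1475 kJ gives 6D = 2544, so D = 424 kJ/mol.

D(C–H) ≈ 424 kJ/mol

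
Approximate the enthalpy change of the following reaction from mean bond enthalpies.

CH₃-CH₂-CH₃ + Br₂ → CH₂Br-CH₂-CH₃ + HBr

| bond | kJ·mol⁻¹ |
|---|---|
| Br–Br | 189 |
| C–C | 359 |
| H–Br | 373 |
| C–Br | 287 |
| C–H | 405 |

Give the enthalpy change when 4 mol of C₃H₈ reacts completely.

ΔH = −264 kJ

Bonds broken (reactants):
  Br–Br: 1 × 189 = 189
  C–C: 2 × 359 = 718
  C–H: 8 × 405 = 3240
  Σ(broken) = 4147 kJ
Bonds formed (products):
  C–Br: 1 × 287 = 287
  C–C: 2 × 359 = 718
  C–H: 7 × 405 = 2835
  H–Br: 1 × 373 = 373
  Σ(formed) = 4213 kJ
ΔH = Σ(broken) − Σ(formed) = 4147 − 4213 = −66 kJ
For 4× the reaction as written: 4 × (−66) = −264 kJ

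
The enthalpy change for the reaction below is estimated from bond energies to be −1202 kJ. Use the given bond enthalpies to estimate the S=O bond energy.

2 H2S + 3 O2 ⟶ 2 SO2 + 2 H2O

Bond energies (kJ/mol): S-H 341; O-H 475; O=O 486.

Let D be the S=O bond energy.
Σ(broken) = 3×486 + 4×341 = 2822
Σ(formed) = 4×475 + 4×D = 1900 + 4D
ΔH = Σ(broken) − Σ(formed) = (2822) − (1900 + 4D) = +922 − 4D
Setting this equal to −1202 kJ gives 4D = 2124, so D = 531 kJ/mol.

D(S=O) ≈ 531 kJ/mol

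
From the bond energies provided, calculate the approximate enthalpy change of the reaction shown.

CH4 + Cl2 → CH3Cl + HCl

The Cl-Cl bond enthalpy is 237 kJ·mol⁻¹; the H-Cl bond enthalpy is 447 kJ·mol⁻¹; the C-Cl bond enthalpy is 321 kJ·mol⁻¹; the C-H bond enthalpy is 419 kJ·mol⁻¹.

ΔH ≈ −112 kJ

Bonds broken (reactants):
  C-H: 4 × 419 = 1676
  Cl-Cl: 1 × 237 = 237
  Σ(broken) = 1913 kJ
Bonds formed (products):
  C-Cl: 1 × 321 = 321
  C-H: 3 × 419 = 1257
  H-Cl: 1 × 447 = 447
  Σ(formed) = 2025 kJ
ΔH = Σ(broken) − Σ(formed) = 1913 − 2025 = −112 kJ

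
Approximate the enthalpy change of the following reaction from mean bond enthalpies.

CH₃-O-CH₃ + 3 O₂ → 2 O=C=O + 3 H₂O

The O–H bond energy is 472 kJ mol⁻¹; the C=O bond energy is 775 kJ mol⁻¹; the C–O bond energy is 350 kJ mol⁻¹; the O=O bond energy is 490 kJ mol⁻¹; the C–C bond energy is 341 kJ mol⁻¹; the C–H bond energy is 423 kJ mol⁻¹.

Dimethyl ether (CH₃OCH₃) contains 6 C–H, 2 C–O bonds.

Bonds broken (reactants):
  C–H: 6 × 423 = 2538
  C–O: 2 × 350 = 700
  O=O: 3 × 490 = 1470
  Σ(broken) = 4708 kJ
Bonds formed (products):
  C=O: 4 × 775 = 3100
  O–H: 6 × 472 = 2832
  Σ(formed) = 5932 kJ
ΔH = Σ(broken) − Σ(formed) = 4708 − 5932 = −1224 kJ

ΔH ≈ −1224 kJ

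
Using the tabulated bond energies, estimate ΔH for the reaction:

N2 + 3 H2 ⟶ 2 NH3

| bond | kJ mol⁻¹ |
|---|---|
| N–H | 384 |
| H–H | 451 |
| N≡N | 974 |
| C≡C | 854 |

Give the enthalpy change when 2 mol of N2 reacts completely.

Bonds broken (reactants):
  H–H: 3 × 451 = 1353
  N≡N: 1 × 974 = 974
  Σ(broken) = 2327 kJ
Bonds formed (products):
  N–H: 6 × 384 = 2304
  Σ(formed) = 2304 kJ
ΔH = Σ(broken) − Σ(formed) = 2327 − 2304 = +23 kJ
For 2× the reaction as written: 2 × (+23) = +46 kJ

ΔH = +46 kJ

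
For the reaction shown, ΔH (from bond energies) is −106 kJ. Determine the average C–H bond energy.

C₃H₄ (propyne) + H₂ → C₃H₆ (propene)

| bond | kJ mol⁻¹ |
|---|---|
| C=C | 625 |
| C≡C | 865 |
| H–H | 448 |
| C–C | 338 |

Let D be the C–H bond energy.
Σ(broken) = 1×865 + 1×338 + 4×D + 1×448 = 1651 + 4D
Σ(formed) = 1×338 + 6×D + 1×625 = 963 + 6D
ΔH = Σ(broken) − Σ(formed) = (1651 + 4D) − (963 + 6D) = +688 − 2D
Setting this equal to −106 kJ gives 2D = 794, so D = 397 kJ/mol.

D(C–H) ≈ 397 kJ/mol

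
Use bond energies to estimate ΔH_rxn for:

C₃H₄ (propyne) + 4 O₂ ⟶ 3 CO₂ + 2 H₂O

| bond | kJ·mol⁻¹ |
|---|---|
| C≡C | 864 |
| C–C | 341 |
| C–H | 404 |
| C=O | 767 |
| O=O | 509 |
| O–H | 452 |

Bonds broken (reactants):
  C≡C: 1 × 864 = 864
  C–C: 1 × 341 = 341
  C–H: 4 × 404 = 1616
  O=O: 4 × 509 = 2036
  Σ(broken) = 4857 kJ
Bonds formed (products):
  C=O: 6 × 767 = 4602
  O–H: 4 × 452 = 1808
  Σ(formed) = 6410 kJ
ΔH = Σ(broken) − Σ(formed) = 4857 − 6410 = −1553 kJ

ΔH ≈ −1553 kJ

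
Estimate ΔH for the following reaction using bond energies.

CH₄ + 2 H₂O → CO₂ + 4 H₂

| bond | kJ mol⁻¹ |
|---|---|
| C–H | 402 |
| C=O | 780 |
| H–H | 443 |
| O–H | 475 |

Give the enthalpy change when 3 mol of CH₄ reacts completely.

ΔH = +528 kJ

Bonds broken (reactants):
  C–H: 4 × 402 = 1608
  O–H: 4 × 475 = 1900
  Σ(broken) = 3508 kJ
Bonds formed (products):
  C=O: 2 × 780 = 1560
  H–H: 4 × 443 = 1772
  Σ(formed) = 3332 kJ
ΔH = Σ(broken) − Σ(formed) = 3508 − 3332 = +176 kJ
For 3× the reaction as written: 3 × (+176) = +528 kJ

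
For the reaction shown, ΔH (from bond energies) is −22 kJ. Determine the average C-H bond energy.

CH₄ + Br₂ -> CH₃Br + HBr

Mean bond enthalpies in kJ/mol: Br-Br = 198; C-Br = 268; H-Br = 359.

Let D be the C-H bond energy.
Σ(broken) = 1×198 + 4×D = 198 + 4D
Σ(formed) = 1×268 + 3×D + 1×359 = 627 + 3D
ΔH = Σ(broken) − Σ(formed) = (198 + 4D) − (627 + 3D) = −429 + D
Setting this equal to −22 kJ gives D = 407 kJ/mol.

D(C-H) ≈ 407 kJ/mol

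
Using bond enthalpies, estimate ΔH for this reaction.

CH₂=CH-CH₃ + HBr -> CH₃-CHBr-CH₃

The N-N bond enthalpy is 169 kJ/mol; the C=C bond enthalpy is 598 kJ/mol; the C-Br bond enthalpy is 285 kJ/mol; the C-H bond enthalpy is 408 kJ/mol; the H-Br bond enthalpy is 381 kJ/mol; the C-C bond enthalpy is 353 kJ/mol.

ΔH ≈ −67 kJ

Bonds broken (reactants):
  C-C: 1 × 353 = 353
  C-H: 6 × 408 = 2448
  C=C: 1 × 598 = 598
  H-Br: 1 × 381 = 381
  Σ(broken) = 3780 kJ
Bonds formed (products):
  C-Br: 1 × 285 = 285
  C-C: 2 × 353 = 706
  C-H: 7 × 408 = 2856
  Σ(formed) = 3847 kJ
ΔH = Σ(broken) − Σ(formed) = 3780 − 3847 = −67 kJ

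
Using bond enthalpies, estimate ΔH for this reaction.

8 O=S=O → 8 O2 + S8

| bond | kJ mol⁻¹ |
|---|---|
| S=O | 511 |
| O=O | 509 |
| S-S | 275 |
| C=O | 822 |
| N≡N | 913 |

Bonds broken (reactants):
  S=O: 16 × 511 = 8176
  Σ(broken) = 8176 kJ
Bonds formed (products):
  O=O: 8 × 509 = 4072
  S-S: 8 × 275 = 2200
  Σ(formed) = 6272 kJ
ΔH = Σ(broken) − Σ(formed) = 8176 − 6272 = +1904 kJ

ΔH ≈ +1904 kJ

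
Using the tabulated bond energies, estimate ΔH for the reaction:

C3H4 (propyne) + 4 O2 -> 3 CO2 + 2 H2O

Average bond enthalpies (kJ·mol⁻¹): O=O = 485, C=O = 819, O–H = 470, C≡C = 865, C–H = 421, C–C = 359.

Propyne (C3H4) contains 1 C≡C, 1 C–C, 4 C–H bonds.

ΔH ≈ −1946 kJ

Bonds broken (reactants):
  C≡C: 1 × 865 = 865
  C–C: 1 × 359 = 359
  C–H: 4 × 421 = 1684
  O=O: 4 × 485 = 1940
  Σ(broken) = 4848 kJ
Bonds formed (products):
  C=O: 6 × 819 = 4914
  O–H: 4 × 470 = 1880
  Σ(formed) = 6794 kJ
ΔH = Σ(broken) − Σ(formed) = 4848 − 6794 = −1946 kJ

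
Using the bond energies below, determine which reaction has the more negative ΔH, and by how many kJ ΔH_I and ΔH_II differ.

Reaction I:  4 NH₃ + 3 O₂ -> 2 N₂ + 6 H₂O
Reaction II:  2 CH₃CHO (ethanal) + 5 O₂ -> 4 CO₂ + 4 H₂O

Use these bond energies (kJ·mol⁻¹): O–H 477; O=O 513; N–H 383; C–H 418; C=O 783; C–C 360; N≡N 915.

Reaction I:
  Bonds broken (reactants):
    N–H: 12 × 383 = 4596
    O=O: 3 × 513 = 1539
    Σ(broken) = 6135 kJ
  Bonds formed (products):
    N≡N: 2 × 915 = 1830
    O–H: 12 × 477 = 5724
    Σ(formed) = 7554 kJ
  ΔH_I = 6135 − 7554 = −1419 kJ
Reaction II:
  Bonds broken (reactants):
    C–C: 2 × 360 = 720
    C–H: 8 × 418 = 3344
    C=O: 2 × 783 = 1566
    O=O: 5 × 513 = 2565
    Σ(broken) = 8195 kJ
  Bonds formed (products):
    C=O: 8 × 783 = 6264
    O–H: 8 × 477 = 3816
    Σ(formed) = 10080 kJ
  ΔH_II = 8195 − 10080 = −1885 kJ
ΔH_I − ΔH_II = +466 kJ, so reaction II has the more negative ΔH; |ΔH_I − ΔH_II| = 466 kJ.

Reaction II, by 466 kJ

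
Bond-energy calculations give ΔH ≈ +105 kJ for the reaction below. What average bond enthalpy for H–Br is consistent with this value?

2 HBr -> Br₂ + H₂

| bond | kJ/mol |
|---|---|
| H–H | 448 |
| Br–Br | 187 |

D(H–Br) ≈ 370 kJ/mol

Let D be the H–Br bond energy.
Σ(broken) = 2×D = 2D
Σ(formed) = 1×187 + 1×448 = 635
ΔH = Σ(broken) − Σ(formed) = (2D) − (635) = −635 + 2D
Setting this equal to +105 kJ gives 2D = 740, so D = 370 kJ/mol.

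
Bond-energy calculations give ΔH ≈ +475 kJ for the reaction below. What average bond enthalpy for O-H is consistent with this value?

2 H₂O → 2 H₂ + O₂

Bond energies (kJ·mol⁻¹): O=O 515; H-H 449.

Let D be the O-H bond energy.
Σ(broken) = 4×D = 4D
Σ(formed) = 2×449 + 1×515 = 1413
ΔH = Σ(broken) − Σ(formed) = (4D) − (1413) = −1413 + 4D
Setting this equal to +475 kJ gives 4D = 1888, so D = 472 kJ/mol.

D(O-H) ≈ 472 kJ/mol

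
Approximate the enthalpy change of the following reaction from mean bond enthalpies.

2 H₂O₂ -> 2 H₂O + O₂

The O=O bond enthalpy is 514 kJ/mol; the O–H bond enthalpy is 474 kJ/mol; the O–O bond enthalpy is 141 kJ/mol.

Bonds broken (reactants):
  O–H: 4 × 474 = 1896
  O–O: 2 × 141 = 282
  Σ(broken) = 2178 kJ
Bonds formed (products):
  O–H: 4 × 474 = 1896
  O=O: 1 × 514 = 514
  Σ(formed) = 2410 kJ
ΔH = Σ(broken) − Σ(formed) = 2178 − 2410 = −232 kJ

ΔH ≈ −232 kJ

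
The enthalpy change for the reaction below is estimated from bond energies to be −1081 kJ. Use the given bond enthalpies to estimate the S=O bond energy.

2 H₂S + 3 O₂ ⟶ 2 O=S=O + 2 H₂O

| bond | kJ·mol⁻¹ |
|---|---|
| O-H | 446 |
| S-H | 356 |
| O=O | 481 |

D(S=O) ≈ 541 kJ/mol

Let D be the S=O bond energy.
Σ(broken) = 3×481 + 4×356 = 2867
Σ(formed) = 4×446 + 4×D = 1784 + 4D
ΔH = Σ(broken) − Σ(formed) = (2867) − (1784 + 4D) = +1083 − 4D
Setting this equal to −1081 kJ gives 4D = 2164, so D = 541 kJ/mol.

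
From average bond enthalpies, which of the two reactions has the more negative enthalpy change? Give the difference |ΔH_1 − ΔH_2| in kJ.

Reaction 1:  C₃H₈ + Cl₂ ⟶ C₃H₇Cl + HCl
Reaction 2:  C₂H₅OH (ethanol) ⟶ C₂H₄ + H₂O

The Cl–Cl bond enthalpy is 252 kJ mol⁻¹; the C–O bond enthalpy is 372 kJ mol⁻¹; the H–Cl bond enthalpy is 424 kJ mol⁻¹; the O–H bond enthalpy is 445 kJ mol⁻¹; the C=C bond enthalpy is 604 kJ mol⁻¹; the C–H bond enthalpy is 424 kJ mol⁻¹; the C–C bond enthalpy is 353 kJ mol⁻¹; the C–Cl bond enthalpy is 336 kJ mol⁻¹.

Reaction 1:
  Bonds broken (reactants):
    C–C: 2 × 353 = 706
    C–H: 8 × 424 = 3392
    Cl–Cl: 1 × 252 = 252
    Σ(broken) = 4350 kJ
  Bonds formed (products):
    C–C: 2 × 353 = 706
    C–Cl: 1 × 336 = 336
    C–H: 7 × 424 = 2968
    H–Cl: 1 × 424 = 424
    Σ(formed) = 4434 kJ
  ΔH_1 = 4350 − 4434 = −84 kJ
Reaction 2:
  Bonds broken (reactants):
    C–C: 1 × 353 = 353
    C–H: 5 × 424 = 2120
    C–O: 1 × 372 = 372
    O–H: 1 × 445 = 445
    Σ(broken) = 3290 kJ
  Bonds formed (products):
    C–H: 4 × 424 = 1696
    C=C: 1 × 604 = 604
    O–H: 2 × 445 = 890
    Σ(formed) = 3190 kJ
  ΔH_2 = 3290 − 3190 = +100 kJ
ΔH_1 − ΔH_2 = −184 kJ, so reaction 1 has the more negative ΔH; |ΔH_1 − ΔH_2| = 184 kJ.

Reaction 1, by 184 kJ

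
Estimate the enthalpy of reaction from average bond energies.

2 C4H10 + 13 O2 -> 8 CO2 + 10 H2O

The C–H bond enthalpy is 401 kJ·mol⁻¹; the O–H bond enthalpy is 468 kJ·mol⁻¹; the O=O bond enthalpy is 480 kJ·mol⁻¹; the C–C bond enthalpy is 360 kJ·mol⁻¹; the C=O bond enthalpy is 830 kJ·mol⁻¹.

Bonds broken (reactants):
  C–C: 6 × 360 = 2160
  C–H: 20 × 401 = 8020
  O=O: 13 × 480 = 6240
  Σ(broken) = 16420 kJ
Bonds formed (products):
  C=O: 16 × 830 = 13280
  O–H: 20 × 468 = 9360
  Σ(formed) = 22640 kJ
ΔH = Σ(broken) − Σ(formed) = 16420 − 22640 = −6220 kJ

ΔH ≈ −6220 kJ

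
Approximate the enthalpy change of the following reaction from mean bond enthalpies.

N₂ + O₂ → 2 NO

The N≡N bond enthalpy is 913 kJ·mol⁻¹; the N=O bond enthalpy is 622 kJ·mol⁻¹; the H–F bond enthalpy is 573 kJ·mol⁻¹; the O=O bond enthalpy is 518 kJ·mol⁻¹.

Bonds broken (reactants):
  N≡N: 1 × 913 = 913
  O=O: 1 × 518 = 518
  Σ(broken) = 1431 kJ
Bonds formed (products):
  N=O: 2 × 622 = 1244
  Σ(formed) = 1244 kJ
ΔH = Σ(broken) − Σ(formed) = 1431 − 1244 = +187 kJ

ΔH ≈ +187 kJ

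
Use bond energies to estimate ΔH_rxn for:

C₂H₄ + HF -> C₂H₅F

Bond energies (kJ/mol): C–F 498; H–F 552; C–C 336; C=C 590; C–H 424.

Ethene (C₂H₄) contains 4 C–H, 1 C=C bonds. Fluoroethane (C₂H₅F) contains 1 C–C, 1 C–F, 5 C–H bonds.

ΔH ≈ −116 kJ

Bonds broken (reactants):
  C–H: 4 × 424 = 1696
  C=C: 1 × 590 = 590
  H–F: 1 × 552 = 552
  Σ(broken) = 2838 kJ
Bonds formed (products):
  C–C: 1 × 336 = 336
  C–F: 1 × 498 = 498
  C–H: 5 × 424 = 2120
  Σ(formed) = 2954 kJ
ΔH = Σ(broken) − Σ(formed) = 2838 − 2954 = −116 kJ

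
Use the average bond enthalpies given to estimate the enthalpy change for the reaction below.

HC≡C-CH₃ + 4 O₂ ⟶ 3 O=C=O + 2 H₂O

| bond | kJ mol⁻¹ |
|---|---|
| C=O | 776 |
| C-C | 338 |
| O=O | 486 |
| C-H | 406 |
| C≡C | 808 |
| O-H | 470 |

Bonds broken (reactants):
  C≡C: 1 × 808 = 808
  C-C: 1 × 338 = 338
  C-H: 4 × 406 = 1624
  O=O: 4 × 486 = 1944
  Σ(broken) = 4714 kJ
Bonds formed (products):
  C=O: 6 × 776 = 4656
  O-H: 4 × 470 = 1880
  Σ(formed) = 6536 kJ
ΔH = Σ(broken) − Σ(formed) = 4714 − 6536 = −1822 kJ

ΔH ≈ −1822 kJ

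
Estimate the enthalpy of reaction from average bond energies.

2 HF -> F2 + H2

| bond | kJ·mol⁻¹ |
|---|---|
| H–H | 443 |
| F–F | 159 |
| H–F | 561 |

Bonds broken (reactants):
  H–F: 2 × 561 = 1122
  Σ(broken) = 1122 kJ
Bonds formed (products):
  F–F: 1 × 159 = 159
  H–H: 1 × 443 = 443
  Σ(formed) = 602 kJ
ΔH = Σ(broken) − Σ(formed) = 1122 − 602 = +520 kJ

ΔH ≈ +520 kJ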